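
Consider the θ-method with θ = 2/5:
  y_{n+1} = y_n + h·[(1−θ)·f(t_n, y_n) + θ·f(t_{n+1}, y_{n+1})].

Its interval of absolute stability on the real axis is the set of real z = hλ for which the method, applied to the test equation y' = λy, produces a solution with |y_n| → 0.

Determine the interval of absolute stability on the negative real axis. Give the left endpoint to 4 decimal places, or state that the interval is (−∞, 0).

z∈(-10.0000,0).

With y'=λy (z=hλ):
  y_{n+1} = y_n + z·[3/5·y_n + 2/5·y_{n+1}] ⇒ (1 − 2/5z)y_{n+1} = (1 + 3/5z)y_n
  ⇒ R(z) = (1 + 3/5z)/(1 − 2/5z).

Boundary: |R(x)|=1, x<0.
x=-1.35: |R|=0.1234
R=−1: 1+3/5x = −1+2/5x ⇒ -1/5x=2 ⇒ x=2/(-1/5)=-10.0000
Confirm numerically:
  x=-9.291: |R|=0.96993 <1
  x=-5.680: |R|=0.73594 <1
  x=-4.124: |R|=0.55646 <1
  x=-10.253: |R|=1.00992 >1
  x=-10.121: |R|=1.00479 >1
Stable set (-10.0000, 0).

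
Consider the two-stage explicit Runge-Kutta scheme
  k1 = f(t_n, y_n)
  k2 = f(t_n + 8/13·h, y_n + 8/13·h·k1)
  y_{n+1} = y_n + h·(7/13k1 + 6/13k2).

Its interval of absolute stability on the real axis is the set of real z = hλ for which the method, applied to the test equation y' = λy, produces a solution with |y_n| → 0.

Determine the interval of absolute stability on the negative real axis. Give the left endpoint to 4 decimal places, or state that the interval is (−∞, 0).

With y'=λy (z=hλ):
  k1=λy_n ⇒ h·k1=z·y_n;  k2=λ(1+8/13z)y_n ⇒ h·k2=z(1+8/13z)y_n
  y_{n+1}/y_n = 1 + 7/13z + 6/13z(1+8/13z) = 1 + z + 48/169z²
  R(z) = 1 + z + 48/169z².

Find x<0 with |R(x)|<1.
x=-0.79: |R|=0.3873
R=1: x+48/169x²=0 ⇒ x=−169/48=-3.5208; min R=1−1/(4·48/169)=0.1198>−1
Confirm numerically:
  x=-3.276: |R|=0.77219 <1
  x=-3.029: |R|=0.57687 <1
  x=-2.118: |R|=0.15611 <1
  x=-3.919: |R|=1.44319 >1
  x=-3.718: |R|=1.20821 >1
Interval (-3.5208, 0).

(-3.5208, 0).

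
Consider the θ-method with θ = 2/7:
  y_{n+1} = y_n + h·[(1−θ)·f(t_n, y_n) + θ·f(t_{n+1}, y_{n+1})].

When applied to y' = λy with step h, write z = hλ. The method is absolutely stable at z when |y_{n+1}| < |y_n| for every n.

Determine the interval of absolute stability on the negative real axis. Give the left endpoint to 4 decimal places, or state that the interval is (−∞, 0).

z∈(-4.6667,0).

On y'=λy, z=hλ:
  y_{n+1} = y_n + z·[5/7·y_n + 2/7·y_{n+1}] ⇒ (1 − 2/7z)y_{n+1} = (1 + 5/7z)y_n
  R(z) = (1 + 5/7z)/(1 − 2/7z).

Solve |R(x)|<1 on ℝ⁻.
x=-0.37: |R|=0.6654
R=−1: 1+5/7x = −1+2/7x ⇒ -3/7x=2 ⇒ x=2/(-3/7)=-4.6667
Confirm numerically:
  x=-2.393: |R|=0.42126 <1
  x=-1.910: |R|=0.23567 <1
  x=-1.867: |R|=0.21753 <1
  x=-5.229: |R|=1.09663 >1
  x=-4.739: |R|=1.01317 >1
So |R|<1 on (-4.6667, 0).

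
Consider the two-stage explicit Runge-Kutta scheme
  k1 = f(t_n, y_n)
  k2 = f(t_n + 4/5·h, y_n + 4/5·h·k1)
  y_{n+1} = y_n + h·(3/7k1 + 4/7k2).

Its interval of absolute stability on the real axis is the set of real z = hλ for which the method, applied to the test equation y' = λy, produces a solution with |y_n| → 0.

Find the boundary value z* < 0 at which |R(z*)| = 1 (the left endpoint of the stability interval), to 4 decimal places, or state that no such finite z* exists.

With y'=λy (z=hλ):
  k1=λy_n ⇒ h·k1=z·y_n;  k2=λ(1+4/5z)y_n ⇒ h·k2=z(1+4/5z)y_n
  y_{n+1}/y_n = 1 + 3/7z + 4/7z(1+4/5z) = 1 + z + 16/35z²
  Hence R(z) = 1 + z + 16/35z².

Solve |R(x)|<1 on ℝ⁻.
x=-0.66: |R|=0.5391
R=1: x+16/35x²=0 ⇒ x=−35/16=-2.1875; min R=1−1/(4·16/35)=0.4531>−1
Confirm numerically:
  x=-1.778: |R|=0.66716 <1
  x=-1.448: |R|=0.51049 <1
  x=-1.374: |R|=0.48903 <1
  x=-0.953: |R|=0.46218 <1
  x=-2.726: |R|=1.67106 >1
  x=-2.412: |R|=1.24754 >1
Interval (-2.1875, 0).

left endpoint -2.1875.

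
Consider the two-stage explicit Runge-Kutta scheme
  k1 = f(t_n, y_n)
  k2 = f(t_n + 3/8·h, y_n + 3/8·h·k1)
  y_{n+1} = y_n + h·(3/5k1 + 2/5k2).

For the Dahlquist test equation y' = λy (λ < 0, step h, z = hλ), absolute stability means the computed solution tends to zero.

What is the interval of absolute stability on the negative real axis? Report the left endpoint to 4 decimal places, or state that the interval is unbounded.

Test eqn y'=λy, z=hλ:
  k1=λy_n ⇒ h·k1=z·y_n;  k2=λ(1+3/8z)y_n ⇒ h·k2=z(1+3/8z)y_n
  y_{n+1}/y_n = 1 + 3/5z + 2/5z(1+3/8z) = 1 + z + 3/20z²
  ⇒ R(z) = 1 + z + 3/20z².

Solve |R(x)|<1 on ℝ⁻.
x=-0.36: |R|=0.6594
R=1: x+3/20x²=0 ⇒ x=−20/3=-6.6667; min R=1−1/(4·3/20)=-0.6667>−1
Confirm numerically:
  x=-5.144: |R|=0.17489 <1
  x=-4.833: |R|=0.32932 <1
  x=-3.894: |R|=0.61951 <1
  x=-3.523: |R|=0.66127 <1
  x=-7.017: |R|=1.36874 >1
  x=-6.755: |R|=1.08950 >1
So |R|<1 on (-6.6667, 0).

z∈(-6.6667,0).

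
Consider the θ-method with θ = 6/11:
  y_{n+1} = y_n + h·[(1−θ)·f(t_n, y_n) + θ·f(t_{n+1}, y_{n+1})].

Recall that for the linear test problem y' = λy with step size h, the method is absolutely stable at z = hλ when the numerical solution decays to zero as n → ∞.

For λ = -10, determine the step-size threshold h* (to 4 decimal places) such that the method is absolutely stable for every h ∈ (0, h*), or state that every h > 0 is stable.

unbounded; (−∞, 0). Any h>0 works for λ=-10.

Test eqn y'=λy, z=hλ:
  y_{n+1} = y_n + z·[5/11·y_n + 6/11·y_{n+1}] ⇒ (1 − 6/11z)y_{n+1} = (1 + 5/11z)y_n
  ⇒ R(z) = (1 + 5/11z)/(1 − 6/11z).

Solve |R(x)|<1 on ℝ⁻.
x=-1.42: |R|=0.1998
x=-2: |R|=0.0435
x=-10: |R|=0.5493
x=-100: |R|=0.8003
θ=6/11≥1/2 ⇒ |1+5/11x|<|1−6/11x| ∀x<0 ⇒ interval (−∞,0).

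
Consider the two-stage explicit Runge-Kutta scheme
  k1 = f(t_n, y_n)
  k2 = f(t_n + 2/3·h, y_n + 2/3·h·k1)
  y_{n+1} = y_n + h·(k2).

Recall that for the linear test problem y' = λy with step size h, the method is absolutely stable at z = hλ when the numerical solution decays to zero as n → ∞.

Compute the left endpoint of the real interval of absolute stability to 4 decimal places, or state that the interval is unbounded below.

With y'=λy (z=hλ):
  k1=λy_n ⇒ h·k1=z·y_n;  k2=λ(1+2/3z)y_n ⇒ h·k2=z(1+2/3z)y_n
  y_{n+1}/y_n = 1 + z(1+2/3z) = 1 + z + 2/3z²
  so R(z) = 1 + z + 2/3z².

Boundary: |R(x)|=1, x<0.
x=-1.54: |R|=1.0411
R=1: x+2/3x²=0 ⇒ x=−3/2=-1.5000; min R=1−1/(4·2/3)=0.6250>−1
Confirm numerically:
  x=-1.463: |R|=0.96391 <1
  x=-1.457: |R|=0.95823 <1
  x=-1.004: |R|=0.66801 <1
  x=-1.905: |R|=1.51435 >1
  x=-1.839: |R|=1.41561 >1
  x=-1.616: |R|=1.12497 >1
Stable set (-1.5000, 0).

left endpoint -1.5000.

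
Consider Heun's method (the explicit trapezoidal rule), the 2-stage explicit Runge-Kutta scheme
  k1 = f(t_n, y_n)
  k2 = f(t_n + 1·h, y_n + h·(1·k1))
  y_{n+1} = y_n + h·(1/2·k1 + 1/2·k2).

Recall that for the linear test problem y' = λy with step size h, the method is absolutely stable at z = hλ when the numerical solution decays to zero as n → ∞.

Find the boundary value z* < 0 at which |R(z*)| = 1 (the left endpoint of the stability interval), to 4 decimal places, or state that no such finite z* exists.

left endpoint -2.0000.

Test eqn y'=λy, z=hλ:
  order 2, 2-stage ⇒ R(z)=1+z+z^2/2
  (e.g. R(-1.78)=0.80420, |R|=0.80420)

Solve |R(x)|<1 on ℝ⁻.
x=-1.78: |R|=0.8042
|R(-1.83)|=0.8445 |R(-1.7)|=0.7450 |R(-0.84)|=0.5128
Bisect:
  x_lo=-2.6492 |R|=1.8599  x_hi=-0.0833 |R|=0.9202
  mid=-1.36626 |R|=0.56707 →hi
  mid=-2.00774 |R|=1.00777 →lo
  mid=-1.68700 |R|=0.73598 →hi
  mid=-1.84737 |R|=0.85902 →hi
  mid=-1.92755 |R|=0.93018 →hi
  mid=-1.96764 |R|=0.96817 →hi
  mid=-1.98769 |R|=0.98777 →hi
  mid=-1.99771 |R|=0.99772 →hi
  ...
  [-2.00006,-1.99991] ⇒ x*=-2.0000
So |R|<1 on (-2.0000, 0).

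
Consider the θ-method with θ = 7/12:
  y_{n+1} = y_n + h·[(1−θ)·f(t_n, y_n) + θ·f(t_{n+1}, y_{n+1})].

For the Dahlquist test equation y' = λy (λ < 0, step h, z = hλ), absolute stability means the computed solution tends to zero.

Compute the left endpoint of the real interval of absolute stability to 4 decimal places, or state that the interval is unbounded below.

(−∞, 0) — no finite endpoint.

On y'=λy, z=hλ:
  y_{n+1} = y_n + z·[5/12·y_n + 7/12·y_{n+1}] ⇒ (1 − 7/12z)y_{n+1} = (1 + 5/12z)y_n
  so R(z) = (1 + 5/12z)/(1 − 7/12z).

Find x<0 with |R(x)|<1.
x=-0.82: |R|=0.4453
x=-2: |R|=0.0769
x=-10: |R|=0.4634
x=-100: |R|=0.6854
θ=7/12≥1/2 ⇒ |1+5/12x|<|1−7/12x| ∀x<0 ⇒ interval (−∞,0).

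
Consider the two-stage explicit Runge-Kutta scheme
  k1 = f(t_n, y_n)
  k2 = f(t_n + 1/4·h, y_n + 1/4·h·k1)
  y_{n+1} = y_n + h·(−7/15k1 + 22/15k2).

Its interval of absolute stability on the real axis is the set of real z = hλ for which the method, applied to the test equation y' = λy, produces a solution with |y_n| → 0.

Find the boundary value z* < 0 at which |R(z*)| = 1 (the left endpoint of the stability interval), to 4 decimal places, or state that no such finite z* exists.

left endpoint -2.7273.

Test eqn y'=λy, z=hλ:
  k1=λy_n ⇒ h·k1=z·y_n;  k2=λ(1+1/4z)y_n ⇒ h·k2=z(1+1/4z)y_n
  y_{n+1}/y_n = 1 − 7/15z + 22/15z(1+1/4z) = 1 + z + 11/30z²
  Hence R(z) = 1 + z + 11/30z².

Solve |R(x)|<1 on ℝ⁻.
x=-1.11: |R|=0.3418
R=1: x+11/30x²=0 ⇒ x=−30/11=-2.7273; min R=1−1/(4·11/30)=0.3182>−1
Confirm numerically:
  x=-2.236: |R|=0.59722 <1
  x=-2.195: |R|=0.57161 <1
  x=-1.232: |R|=0.32454 <1
  x=-3.176: |R|=1.52256 >1
  x=-3.170: |R|=1.51460 >1
Interval (-2.7273, 0).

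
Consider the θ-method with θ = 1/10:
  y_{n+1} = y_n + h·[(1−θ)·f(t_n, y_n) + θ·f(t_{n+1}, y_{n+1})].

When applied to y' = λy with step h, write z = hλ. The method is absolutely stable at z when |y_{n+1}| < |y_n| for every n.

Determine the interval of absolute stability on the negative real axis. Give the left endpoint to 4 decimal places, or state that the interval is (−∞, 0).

On y'=λy, z=hλ:
  y_{n+1} = y_n + z·[9/10·y_n + 1/10·y_{n+1}] ⇒ (1 − 1/10z)y_{n+1} = (1 + 9/10z)y_n
  so R(z) = (1 + 9/10z)/(1 − 1/10z).

Find x<0 with |R(x)|<1.
x=-1.39: |R|=0.2204
R=−1: 1+9/10x = −1+1/10x ⇒ -4/5x=2 ⇒ x=2/(-4/5)=-2.5000
Confirm numerically:
  x=-2.316: |R|=0.88048 <1
  x=-2.130: |R|=0.75598 <1
  x=-1.967: |R|=0.64369 <1
  x=-1.050: |R|=0.04977 <1
  x=-3.053: |R|=1.33893 >1
  x=-2.921: |R|=1.26066 >1
  x=-2.623: |R|=1.07795 >1
So |R|<1 on (-2.5000, 0).

z∈(-2.5000,0).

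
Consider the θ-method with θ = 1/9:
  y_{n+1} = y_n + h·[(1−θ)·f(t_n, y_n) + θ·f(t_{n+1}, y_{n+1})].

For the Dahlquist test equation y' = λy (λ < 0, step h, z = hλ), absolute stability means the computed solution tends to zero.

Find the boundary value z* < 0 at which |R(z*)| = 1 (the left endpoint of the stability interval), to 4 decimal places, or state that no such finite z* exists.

z* = -2.5714.

Set f=λy, z=hλ:
  y_{n+1} = y_n + z·[8/9·y_n + 1/9·y_{n+1}] ⇒ (1 − 1/9z)y_{n+1} = (1 + 8/9z)y_n
  Hence R(z) = (1 + 8/9z)/(1 − 1/9z).

Solve |R(x)|<1 on ℝ⁻.
x=-1.3: |R|=0.1359
R=−1: 1+8/9x = −1+1/9x ⇒ -7/9x=2 ⇒ x=2/(-7/9)=-2.5714
Confirm numerically:
  x=-2.163: |R|=0.74389 <1
  x=-2.074: |R|=0.68557 <1
  x=-2.004: |R|=0.63904 <1
  x=-2.971: |R|=1.23365 >1
  x=-2.779: |R|=1.12336 >1
  x=-2.650: |R|=1.04721 >1
Stable set (-2.5714, 0).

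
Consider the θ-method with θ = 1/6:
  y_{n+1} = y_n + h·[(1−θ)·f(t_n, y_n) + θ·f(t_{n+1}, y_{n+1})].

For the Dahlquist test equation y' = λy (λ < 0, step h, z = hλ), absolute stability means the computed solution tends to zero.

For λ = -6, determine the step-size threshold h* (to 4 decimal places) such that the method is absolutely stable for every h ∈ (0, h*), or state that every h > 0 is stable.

On y'=λy, z=hλ:
  y_{n+1} = y_n + z·[5/6·y_n + 1/6·y_{n+1}] ⇒ (1 − 1/6z)y_{n+1} = (1 + 5/6z)y_n
  R(z) = (1 + 5/6z)/(1 − 1/6z).

Boundary: |R(x)|=1, x<0.
x=-0.56: |R|=0.4878
R=−1: 1+5/6x = −1+1/6x ⇒ -2/3x=2 ⇒ x=2/(-2/3)=-3.0000
Confirm numerically:
  x=-2.724: |R|=0.87345 <1
  x=-2.335: |R|=0.68086 <1
  x=-1.411: |R|=0.14236 <1
  x=-3.317: |R|=1.13610 >1
  x=-3.254: |R|=1.10979 >1
  x=-3.144: |R|=1.06299 >1
So |R|<1 on (-3.0000, 0).

(-3.0000,0); λ=-6 ⇒ h* = (3)/6 = 0.5000.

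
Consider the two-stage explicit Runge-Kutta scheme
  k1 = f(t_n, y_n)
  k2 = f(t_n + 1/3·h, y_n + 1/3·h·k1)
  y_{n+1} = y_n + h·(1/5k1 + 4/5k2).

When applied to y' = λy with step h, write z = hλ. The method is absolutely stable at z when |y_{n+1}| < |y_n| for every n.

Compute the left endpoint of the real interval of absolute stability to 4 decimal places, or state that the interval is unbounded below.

Set f=λy, z=hλ:
  k1=λy_n ⇒ h·k1=z·y_n;  k2=λ(1+1/3z)y_n ⇒ h·k2=z(1+1/3z)y_n
  y_{n+1}/y_n = 1 + 1/5z + 4/5z(1+1/3z) = 1 + z + 4/15z²
  Hence R(z) = 1 + z + 4/15z².

Find x<0 with |R(x)|<1.
x=-1.24: |R|=0.1700
R=1: x+4/15x²=0 ⇒ x=−15/4=-3.7500; min R=1−1/(4·4/15)=0.0625>−1
Confirm numerically:
  x=-3.711: |R|=0.96141 <1
  x=-3.393: |R|=0.67699 <1
  x=-1.997: |R|=0.06647 <1
  x=-4.195: |R|=1.49781 >1
  x=-3.999: |R|=1.26553 >1
Interval (-3.7500, 0).

z* = -3.7500.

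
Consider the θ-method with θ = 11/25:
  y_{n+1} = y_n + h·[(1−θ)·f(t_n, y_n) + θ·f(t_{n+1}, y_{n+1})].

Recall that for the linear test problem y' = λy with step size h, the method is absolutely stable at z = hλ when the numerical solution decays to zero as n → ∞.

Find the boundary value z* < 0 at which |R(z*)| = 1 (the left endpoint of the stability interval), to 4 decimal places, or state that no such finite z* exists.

left endpoint -16.6667.

Set f=λy, z=hλ:
  y_{n+1} = y_n + z·[14/25·y_n + 11/25·y_{n+1}] ⇒ (1 − 11/25z)y_{n+1} = (1 + 14/25z)y_n
  Hence R(z) = (1 + 14/25z)/(1 − 11/25z).

Need |R(x)|<1, x<0.
x=-0.57: |R|=0.5443
R=−1: 1+14/25x = −1+11/25x ⇒ -3/25x=2 ⇒ x=2/(-3/25)=-16.6667
Confirm numerically:
  x=-14.024: |R|=0.95577 <1
  x=-10.113: |R|=0.85569 <1
  x=-6.821: |R|=0.70472 <1
  x=-17.236: |R|=1.00796 >1
  x=-16.910: |R|=1.00346 >1
  x=-16.813: |R|=1.00209 >1
Stable set (-16.6667, 0).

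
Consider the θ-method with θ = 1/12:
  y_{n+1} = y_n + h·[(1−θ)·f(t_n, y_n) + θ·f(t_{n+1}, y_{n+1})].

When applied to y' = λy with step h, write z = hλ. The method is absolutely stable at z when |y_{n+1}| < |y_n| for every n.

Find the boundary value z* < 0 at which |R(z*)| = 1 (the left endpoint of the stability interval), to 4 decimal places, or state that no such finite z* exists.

Set f=λy, z=hλ:
  y_{n+1} = y_n + z·[11/12·y_n + 1/12·y_{n+1}] ⇒ (1 − 1/12z)y_{n+1} = (1 + 11/12z)y_n
  R(z) = (1 + 11/12z)/(1 − 1/12z).

Find x<0 with |R(x)|<1.
x=-1.16: |R|=0.0578
R=−1: 1+11/12x = −1+1/12x ⇒ -5/6x=2 ⇒ x=2/(-5/6)=-2.4000
Confirm numerically:
  x=-2.168: |R|=0.83625 <1
  x=-2.140: |R|=0.81612 <1
  x=-1.778: |R|=0.54856 <1
  x=-1.701: |R|=0.48982 <1
  x=-2.732: |R|=1.22536 >1
  x=-2.455: |R|=1.03805 >1
Stable set (-2.4000, 0).

z* = -2.4000.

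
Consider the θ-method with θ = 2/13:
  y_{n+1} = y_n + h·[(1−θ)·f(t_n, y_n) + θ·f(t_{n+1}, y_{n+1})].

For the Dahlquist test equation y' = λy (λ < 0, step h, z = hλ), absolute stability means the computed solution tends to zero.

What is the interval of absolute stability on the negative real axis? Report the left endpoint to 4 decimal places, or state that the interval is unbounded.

z∈(-2.8889,0).

With y'=λy (z=hλ):
  y_{n+1} = y_n + z·[11/13·y_n + 2/13·y_{n+1}] ⇒ (1 − 2/13z)y_{n+1} = (1 + 11/13z)y_n
  so R(z) = (1 + 11/13z)/(1 − 2/13z).

Need |R(x)|<1, x<0.
x=-1.16: |R|=0.0157
R=−1: 1+11/13x = −1+2/13x ⇒ -9/13x=2 ⇒ x=2/(-9/13)=-2.8889
Confirm numerically:
  x=-2.004: |R|=0.53175 <1
  x=-1.551: |R|=0.25220 <1
  x=-1.548: |R|=0.25025 <1
  x=-1.438: |R|=0.17750 <1
  x=-3.408: |R|=1.23577 >1
  x=-3.248: |R|=1.16578 >1
Stable set (-2.8889, 0).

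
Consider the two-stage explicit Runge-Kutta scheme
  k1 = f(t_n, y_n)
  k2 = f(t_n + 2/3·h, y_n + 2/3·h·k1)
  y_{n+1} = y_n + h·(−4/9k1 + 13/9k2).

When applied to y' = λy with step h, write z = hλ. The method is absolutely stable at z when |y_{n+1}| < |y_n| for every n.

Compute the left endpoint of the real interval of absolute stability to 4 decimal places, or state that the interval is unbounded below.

left endpoint -1.0385.

Test eqn y'=λy, z=hλ:
  k1=λy_n ⇒ h·k1=z·y_n;  k2=λ(1+2/3z)y_n ⇒ h·k2=z(1+2/3z)y_n
  y_{n+1}/y_n = 1 − 4/9z + 13/9z(1+2/3z) = 1 + z + 26/27z²
  ⇒ R(z) = 1 + z + 26/27z².

Boundary: |R(x)|=1, x<0.
x=-0.98: |R|=0.9448
R=1: x+26/27x²=0 ⇒ x=−27/26=-1.0385; min R=1−1/(4·26/27)=0.7404>−1
Confirm numerically:
  x=-0.851: |R|=0.84638 <1
  x=-0.826: |R|=0.83101 <1
  x=-0.546: |R|=0.74107 <1
  x=-1.430: |R|=1.53916 >1
  x=-1.232: |R|=1.22961 >1
  x=-1.129: |R|=1.09843 >1
So |R|<1 on (-1.0385, 0).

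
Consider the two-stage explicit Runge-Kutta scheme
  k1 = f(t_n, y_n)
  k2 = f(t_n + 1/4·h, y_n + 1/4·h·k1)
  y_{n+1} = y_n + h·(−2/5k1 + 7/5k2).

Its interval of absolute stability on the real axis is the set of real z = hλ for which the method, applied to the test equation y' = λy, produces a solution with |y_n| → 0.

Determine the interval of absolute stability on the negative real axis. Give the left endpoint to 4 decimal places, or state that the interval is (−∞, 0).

On y'=λy, z=hλ:
  k1=λy_n ⇒ h·k1=z·y_n;  k2=λ(1+1/4z)y_n ⇒ h·k2=z(1+1/4z)y_n
  y_{n+1}/y_n = 1 − 2/5z + 7/5z(1+1/4z) = 1 + z + 7/20z²
  ⇒ R(z) = 1 + z + 7/20z².

Solve |R(x)|<1 on ℝ⁻.
x=-0.99: |R|=0.3530
R=1: x+7/20x²=0 ⇒ x=−20/7=-2.8571; min R=1−1/(4·7/20)=0.2857>−1
Confirm numerically:
  x=-2.663: |R|=0.81905 <1
  x=-1.757: |R|=0.32347 <1
  x=-1.206: |R|=0.30305 <1
  x=-3.124: |R|=1.29178 >1
  x=-2.986: |R|=1.13467 >1
Stable set (-2.8571, 0).

(-2.8571, 0).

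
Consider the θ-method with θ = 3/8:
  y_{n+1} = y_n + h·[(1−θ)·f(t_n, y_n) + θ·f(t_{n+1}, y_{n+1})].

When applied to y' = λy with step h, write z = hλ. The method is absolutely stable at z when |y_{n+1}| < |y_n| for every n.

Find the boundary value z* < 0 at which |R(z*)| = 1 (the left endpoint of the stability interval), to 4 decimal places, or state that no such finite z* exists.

On y'=λy, z=hλ:
  y_{n+1} = y_n + z·[5/8·y_n + 3/8·y_{n+1}] ⇒ (1 − 3/8z)y_{n+1} = (1 + 5/8z)y_n
  ⇒ R(z) = (1 + 5/8z)/(1 − 3/8z).

Solve |R(x)|<1 on ℝ⁻.
x=-1.59: |R|=0.0039
R=−1: 1+5/8x = −1+3/8x ⇒ -1/4x=2 ⇒ x=2/(-1/4)=-8.0000
Confirm numerically:
  x=-5.405: |R|=0.78567 <1
  x=-4.190: |R|=0.62956 <1
  x=-4.078: |R|=0.61234 <1
  x=-8.586: |R|=1.03472 >1
  x=-8.357: |R|=1.02159 >1
  x=-8.066: |R|=1.00410 >1
Stable set (-8.0000, 0).

left endpoint -8.0000.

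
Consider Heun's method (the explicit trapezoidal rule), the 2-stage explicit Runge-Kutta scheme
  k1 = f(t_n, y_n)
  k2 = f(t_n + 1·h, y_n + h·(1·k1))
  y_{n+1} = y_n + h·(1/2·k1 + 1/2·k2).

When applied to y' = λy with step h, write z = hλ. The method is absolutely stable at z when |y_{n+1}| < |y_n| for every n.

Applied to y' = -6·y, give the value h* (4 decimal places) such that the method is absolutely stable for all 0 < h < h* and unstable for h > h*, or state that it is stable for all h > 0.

(-2.0000,0); λ=-6 ⇒ h* = 0.3333.

With y'=λy (z=hλ):
  order 2, 2-stage ⇒ R(z)=1+z+z^2/2
  (e.g. R(-1.33)=0.55445, |R|=0.55445)

Find x<0 with |R(x)|<1.
x=-1.33: |R|=0.5544
|R(-1.69)|=0.7380 |R(-1.44)|=0.5968 |R(-1.2)|=0.5200
Bisect:
  x_lo=-2.5446 |R|=1.6928  x_hi=-0.2855 |R|=0.7552
  mid=-1.41505 |R|=0.58613 →hi
  mid=-1.97981 |R|=0.98001 →hi
  mid=-2.26219 |R|=1.29656 →lo
  mid=-2.12100 |R|=1.12832 →lo
  mid=-2.05041 |R|=1.05168 →lo
  mid=-2.01511 |R|=1.01522 →lo
  mid=-1.99746 |R|=0.99746 →hi
  mid=-2.00628 |R|=1.00630 →lo
  ...
  [-2.00008,-1.99994] ⇒ x*=-2.0000
So |R|<1 on (-2.0000, 0).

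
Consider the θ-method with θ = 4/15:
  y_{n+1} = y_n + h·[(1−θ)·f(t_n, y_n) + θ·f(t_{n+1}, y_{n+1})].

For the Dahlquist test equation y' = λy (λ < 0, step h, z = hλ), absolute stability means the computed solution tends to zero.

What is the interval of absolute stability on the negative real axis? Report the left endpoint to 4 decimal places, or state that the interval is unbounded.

Set f=λy, z=hλ:
  y_{n+1} = y_n + z·[11/15·y_n + 4/15·y_{n+1}] ⇒ (1 − 4/15z)y_{n+1} = (1 + 11/15z)y_n
  ⇒ R(z) = (1 + 11/15z)/(1 − 4/15z).

Solve |R(x)|<1 on ℝ⁻.
x=-1.66: |R|=0.1506
R=−1: 1+11/15x = −1+4/15x ⇒ -7/15x=2 ⇒ x=2/(-7/15)=-4.2857
Confirm numerically:
  x=-4.235: |R|=0.98889 <1
  x=-3.232: |R|=0.73589 <1
  x=-2.939: |R|=0.64767 <1
  x=-2.512: |R|=0.50431 <1
  x=-4.796: |R|=1.10449 >1
  x=-4.348: |R|=1.01346 >1
  x=-4.309: |R|=1.00506 >1
Stable set (-4.2857, 0).

z∈(-4.2857,0).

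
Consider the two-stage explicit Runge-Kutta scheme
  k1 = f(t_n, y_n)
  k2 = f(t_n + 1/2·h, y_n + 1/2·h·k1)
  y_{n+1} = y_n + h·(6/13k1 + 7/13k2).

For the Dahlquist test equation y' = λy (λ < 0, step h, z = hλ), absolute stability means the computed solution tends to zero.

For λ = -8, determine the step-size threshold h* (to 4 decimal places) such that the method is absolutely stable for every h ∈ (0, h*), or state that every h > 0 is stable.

(-3.7143,0); λ=-8 ⇒ h* = (26/7)/8 = 0.4643.

Set f=λy, z=hλ:
  k1=λy_n ⇒ h·k1=z·y_n;  k2=λ(1+1/2z)y_n ⇒ h·k2=z(1+1/2z)y_n
  y_{n+1}/y_n = 1 + 6/13z + 7/13z(1+1/2z) = 1 + z + 7/26z²
  Hence R(z) = 1 + z + 7/26z².

Need |R(x)|<1, x<0.
x=-0.98: |R|=0.2786
R=1: x+7/26x²=0 ⇒ x=−26/7=-3.7143; min R=1−1/(4·7/26)=0.0714>−1
Confirm numerically:
  x=-3.676: |R|=0.96211 <1
  x=-3.097: |R|=0.48530 <1
  x=-3.086: |R|=0.47799 <1
  x=-1.605: |R|=0.08855 <1
  x=-4.144: |R|=1.47943 >1
  x=-3.744: |R|=1.02995 >1
Stable set (-3.7143, 0).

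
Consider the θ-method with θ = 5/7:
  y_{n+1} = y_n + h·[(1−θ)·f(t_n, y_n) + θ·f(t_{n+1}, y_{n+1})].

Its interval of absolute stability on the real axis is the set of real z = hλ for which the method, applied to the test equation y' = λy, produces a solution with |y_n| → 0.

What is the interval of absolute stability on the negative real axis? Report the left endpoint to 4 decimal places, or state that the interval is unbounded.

unbounded; (−∞, 0).

On y'=λy, z=hλ:
  y_{n+1} = y_n + z·[2/7·y_n + 5/7·y_{n+1}] ⇒ (1 − 5/7z)y_{n+1} = (1 + 2/7z)y_n
  so R(z) = (1 + 2/7z)/(1 − 5/7z).

Solve |R(x)|<1 on ℝ⁻.
x=-0.55: |R|=0.6051
x=-2: |R|=0.1765
x=-10: |R|=0.2281
x=-100: |R|=0.3807
θ=5/7≥1/2 ⇒ |1+2/7x|<|1−5/7x| ∀x<0 ⇒ interval (−∞,0).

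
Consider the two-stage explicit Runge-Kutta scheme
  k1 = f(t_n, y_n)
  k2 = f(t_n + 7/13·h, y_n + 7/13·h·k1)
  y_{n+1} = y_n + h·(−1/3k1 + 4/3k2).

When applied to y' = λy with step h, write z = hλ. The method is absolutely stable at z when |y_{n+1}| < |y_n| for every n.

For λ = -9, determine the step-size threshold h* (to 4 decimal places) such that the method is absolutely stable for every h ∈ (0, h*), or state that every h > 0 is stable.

Test eqn y'=λy, z=hλ:
  k1=λy_n ⇒ h·k1=z·y_n;  k2=λ(1+7/13z)y_n ⇒ h·k2=z(1+7/13z)y_n
  y_{n+1}/y_n = 1 − 1/3z + 4/3z(1+7/13z) = 1 + z + 28/39z²
  so R(z) = 1 + z + 28/39z².

Find x<0 with |R(x)|<1.
x=-0.75: |R|=0.6538
R=1: x+28/39x²=0 ⇒ x=−39/28=-1.3929; min R=1−1/(4·28/39)=0.6518>−1
Confirm numerically:
  x=-1.338: |R|=0.94730 <1
  x=-1.273: |R|=0.89046 <1
  x=-0.622: |R|=0.65576 <1
  x=-0.580: |R|=0.66152 <1
  x=-1.964: |R|=1.80534 >1
  x=-1.917: |R|=1.72138 >1
  x=-1.838: |R|=1.58741 >1
Stable set (-1.3929, 0).

(-1.3929,0); λ=-9 ⇒ h* = (39/28)/9 = 0.1548.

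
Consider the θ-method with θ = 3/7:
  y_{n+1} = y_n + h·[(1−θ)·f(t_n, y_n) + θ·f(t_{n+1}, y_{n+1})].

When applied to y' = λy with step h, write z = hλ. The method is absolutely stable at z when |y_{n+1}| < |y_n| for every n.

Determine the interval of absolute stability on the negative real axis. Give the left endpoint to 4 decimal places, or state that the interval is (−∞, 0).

On y'=λy, z=hλ:
  y_{n+1} = y_n + z·[4/7·y_n + 3/7·y_{n+1}] ⇒ (1 − 3/7z)y_{n+1} = (1 + 4/7z)y_n
  Hence R(z) = (1 + 4/7z)/(1 − 3/7z).

Solve |R(x)|<1 on ℝ⁻.
x=-0.89: |R|=0.3557
R=−1: 1+4/7x = −1+3/7x ⇒ -1/7x=2 ⇒ x=2/(-1/7)=-14.0000
Confirm numerically:
  x=-13.691: |R|=0.99357 <1
  x=-11.235: |R|=0.93207 <1
  x=-9.088: |R|=0.85664 <1
  x=-14.371: |R|=1.00740 >1
  x=-14.123: |R|=1.00249 >1
Interval (-14.0000, 0).

(-14.0000, 0).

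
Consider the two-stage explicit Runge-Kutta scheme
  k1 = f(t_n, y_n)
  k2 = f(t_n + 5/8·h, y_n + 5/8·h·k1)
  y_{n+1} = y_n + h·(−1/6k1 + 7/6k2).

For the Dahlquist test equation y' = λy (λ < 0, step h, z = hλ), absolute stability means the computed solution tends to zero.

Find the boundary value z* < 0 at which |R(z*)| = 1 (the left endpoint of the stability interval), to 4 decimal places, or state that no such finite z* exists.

On y'=λy, z=hλ:
  k1=λy_n ⇒ h·k1=z·y_n;  k2=λ(1+5/8z)y_n ⇒ h·k2=z(1+5/8z)y_n
  y_{n+1}/y_n = 1 − 1/6z + 7/6z(1+5/8z) = 1 + z + 35/48z²
  so R(z) = 1 + z + 35/48z².

Find x<0 with |R(x)|<1.
x=-0.47: |R|=0.6911
R=1: x+35/48x²=0 ⇒ x=−48/35=-1.3714; min R=1−1/(4·35/48)=0.6571>−1
Confirm numerically:
  x=-1.291: |R|=0.92429 <1
  x=-1.256: |R|=0.89429 <1
  x=-0.905: |R|=0.69221 <1
  x=-1.923: |R|=1.77341 >1
  x=-1.863: |R|=1.66777 >1
Interval (-1.3714, 0).

z* = -1.3714.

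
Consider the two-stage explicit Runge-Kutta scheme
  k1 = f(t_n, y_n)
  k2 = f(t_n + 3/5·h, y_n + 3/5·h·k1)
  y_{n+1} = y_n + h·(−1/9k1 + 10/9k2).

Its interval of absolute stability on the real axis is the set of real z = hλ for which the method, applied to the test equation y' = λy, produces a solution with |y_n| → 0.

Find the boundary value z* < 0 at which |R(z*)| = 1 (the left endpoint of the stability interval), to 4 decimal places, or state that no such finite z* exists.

left endpoint -1.5000.

Test eqn y'=λy, z=hλ:
  k1=λy_n ⇒ h·k1=z·y_n;  k2=λ(1+3/5z)y_n ⇒ h·k2=z(1+3/5z)y_n
  y_{n+1}/y_n = 1 − 1/9z + 10/9z(1+3/5z) = 1 + z + 2/3z²
  ⇒ R(z) = 1 + z + 2/3z².

Need |R(x)|<1, x<0.
x=-1.2: |R|=0.7600
R=1: x+2/3x²=0 ⇒ x=−3/2=-1.5000; min R=1−1/(4·2/3)=0.6250>−1
Confirm numerically:
  x=-1.479: |R|=0.97929 <1
  x=-1.474: |R|=0.97445 <1
  x=-1.380: |R|=0.88960 <1
  x=-1.167: |R|=0.74093 <1
  x=-1.825: |R|=1.39542 >1
  x=-1.751: |R|=1.29300 >1
  x=-1.618: |R|=1.12728 >1
Stable set (-1.5000, 0).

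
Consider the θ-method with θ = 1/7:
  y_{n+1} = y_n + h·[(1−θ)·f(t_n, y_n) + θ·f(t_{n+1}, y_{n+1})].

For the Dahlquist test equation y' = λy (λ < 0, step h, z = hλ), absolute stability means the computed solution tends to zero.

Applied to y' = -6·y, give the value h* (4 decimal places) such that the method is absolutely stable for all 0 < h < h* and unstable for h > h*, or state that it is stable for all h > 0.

(-2.8000,0); λ=-6 ⇒ h* = (14/5)/6 = 0.4667.

With y'=λy (z=hλ):
  y_{n+1} = y_n + z·[6/7·y_n + 1/7·y_{n+1}] ⇒ (1 − 1/7z)y_{n+1} = (1 + 6/7z)y_n
  Hence R(z) = (1 + 6/7z)/(1 − 1/7z).

Solve |R(x)|<1 on ℝ⁻.
x=-0.84: |R|=0.2500
R=−1: 1+6/7x = −1+1/7x ⇒ -5/7x=2 ⇒ x=2/(-5/7)=-2.8000
Confirm numerically:
  x=-2.211: |R|=0.68027 <1
  x=-1.968: |R|=0.53613 <1
  x=-1.569: |R|=0.28171 <1
  x=-2.992: |R|=1.09608 >1
  x=-2.833: |R|=1.01678 >1
Interval (-2.8000, 0).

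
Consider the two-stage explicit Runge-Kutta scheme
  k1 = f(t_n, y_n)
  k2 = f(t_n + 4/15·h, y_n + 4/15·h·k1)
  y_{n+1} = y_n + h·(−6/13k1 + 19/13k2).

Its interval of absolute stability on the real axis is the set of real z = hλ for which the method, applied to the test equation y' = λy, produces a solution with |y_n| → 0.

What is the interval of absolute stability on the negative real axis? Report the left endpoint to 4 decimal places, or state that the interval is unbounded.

With y'=λy (z=hλ):
  k1=λy_n ⇒ h·k1=z·y_n;  k2=λ(1+4/15z)y_n ⇒ h·k2=z(1+4/15z)y_n
  y_{n+1}/y_n = 1 − 6/13z + 19/13z(1+4/15z) = 1 + z + 76/195z²
  ⇒ R(z) = 1 + z + 76/195z².

Boundary: |R(x)|=1, x<0.
x=-0.93: |R|=0.4071
R=1: x+76/195x²=0 ⇒ x=−195/76=-2.5658; min R=1−1/(4·76/195)=0.3586>−1
Confirm numerically:
  x=-2.276: |R|=0.74294 <1
  x=-2.136: |R|=0.64220 <1
  x=-1.761: |R|=0.44764 <1
  x=-3.096: |R|=1.63978 >1
  x=-2.994: |R|=1.49968 >1
So |R|<1 on (-2.5658, 0).

(-2.5658, 0).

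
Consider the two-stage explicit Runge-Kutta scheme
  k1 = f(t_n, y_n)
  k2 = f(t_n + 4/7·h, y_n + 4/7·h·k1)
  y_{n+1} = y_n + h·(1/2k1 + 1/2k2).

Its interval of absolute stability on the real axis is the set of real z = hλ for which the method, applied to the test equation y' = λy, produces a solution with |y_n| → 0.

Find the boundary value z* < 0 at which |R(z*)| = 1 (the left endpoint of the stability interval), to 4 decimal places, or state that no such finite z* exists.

On y'=λy, z=hλ:
  k1=λy_n ⇒ h·k1=z·y_n;  k2=λ(1+4/7z)y_n ⇒ h·k2=z(1+4/7z)y_n
  y_{n+1}/y_n = 1 + 1/2z + 1/2z(1+4/7z) = 1 + z + 2/7z²
  ⇒ R(z) = 1 + z + 2/7z².

Need |R(x)|<1, x<0.
x=-1.13: |R|=0.2348
R=1: x+2/7x²=0 ⇒ x=−7/2=-3.5000; min R=1−1/(4·2/7)=0.1250>−1
Confirm numerically:
  x=-3.238: |R|=0.75761 <1
  x=-3.218: |R|=0.74072 <1
  x=-1.931: |R|=0.13436 <1
  x=-4.098: |R|=1.70017 >1
  x=-4.000: |R|=1.57143 >1
  x=-3.737: |R|=1.25305 >1
So |R|<1 on (-3.5000, 0).

left endpoint -3.5000.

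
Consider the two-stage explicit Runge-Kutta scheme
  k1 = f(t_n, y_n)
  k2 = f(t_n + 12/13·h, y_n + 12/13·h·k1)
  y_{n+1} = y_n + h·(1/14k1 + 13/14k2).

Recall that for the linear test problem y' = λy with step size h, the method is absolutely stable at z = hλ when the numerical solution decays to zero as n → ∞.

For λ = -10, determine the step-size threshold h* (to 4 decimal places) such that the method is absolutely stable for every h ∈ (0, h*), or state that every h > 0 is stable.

(-1.1667,0); λ=-10 ⇒ h* = (7/6)/10 = 0.1167.

On y'=λy, z=hλ:
  k1=λy_n ⇒ h·k1=z·y_n;  k2=λ(1+12/13z)y_n ⇒ h·k2=z(1+12/13z)y_n
  y_{n+1}/y_n = 1 + 1/14z + 13/14z(1+12/13z) = 1 + z + 6/7z²
  Hence R(z) = 1 + z + 6/7z².

Find x<0 with |R(x)|<1.
x=-1.34: |R|=1.1991
R=1: x+6/7x²=0 ⇒ x=−7/6=-1.1667; min R=1−1/(4·6/7)=0.7083>−1
Confirm numerically:
  x=-1.096: |R|=0.93361 <1
  x=-0.996: |R|=0.85430 <1
  x=-0.776: |R|=0.74015 <1
  x=-1.686: |R|=1.75051 >1
  x=-1.584: |R|=1.56662 >1
  x=-1.344: |R|=1.20429 >1
So |R|<1 on (-1.1667, 0).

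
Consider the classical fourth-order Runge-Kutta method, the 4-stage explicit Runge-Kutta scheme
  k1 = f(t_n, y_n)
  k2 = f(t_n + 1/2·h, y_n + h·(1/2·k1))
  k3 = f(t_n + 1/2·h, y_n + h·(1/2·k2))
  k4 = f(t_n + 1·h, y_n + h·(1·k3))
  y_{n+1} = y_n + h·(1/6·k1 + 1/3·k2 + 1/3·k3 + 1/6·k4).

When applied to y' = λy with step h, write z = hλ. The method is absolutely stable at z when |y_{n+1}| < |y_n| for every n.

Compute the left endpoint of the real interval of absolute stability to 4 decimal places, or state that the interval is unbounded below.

Set f=λy, z=hλ:
  order 4, 4-stage ⇒ R(z)=1+z+z^2/2+z^3/6+z^4/24
  (e.g. R(-1.61)=0.27046, |R|=0.27046)

Need |R(x)|<1, x<0.
x=-1.61: |R|=0.2705
|R(-2.58)|=0.7321 |R(-1.43)|=0.2793 |R(-0.79)|=0.4561
Bisect:
  x_lo=-3.4621 |R|=2.6009  x_hi=-0.0745 |R|=0.9282
  mid=-1.76830 |R|=0.28099 →hi
  mid=-2.61519 |R|=0.77240 →hi
  mid=-3.03864 |R|=1.45417 →lo
  mid=-2.82692 |R|=1.06459 →lo
  mid=-2.72106 |R|=0.90739 →hi
  mid=-2.77399 |R|=0.98309 →hi
  mid=-2.80045 |R|=1.02310 →lo
  mid=-2.78722 |R|=1.00291 →lo
  mid=-2.78060 |R|=0.99295 →hi
  mid=-2.78391 |R|=0.99792 →hi
  ...
  [-2.78536,-2.78515] ⇒ x*=-2.7853
Interval (-2.7853, 0).

left endpoint -2.7853.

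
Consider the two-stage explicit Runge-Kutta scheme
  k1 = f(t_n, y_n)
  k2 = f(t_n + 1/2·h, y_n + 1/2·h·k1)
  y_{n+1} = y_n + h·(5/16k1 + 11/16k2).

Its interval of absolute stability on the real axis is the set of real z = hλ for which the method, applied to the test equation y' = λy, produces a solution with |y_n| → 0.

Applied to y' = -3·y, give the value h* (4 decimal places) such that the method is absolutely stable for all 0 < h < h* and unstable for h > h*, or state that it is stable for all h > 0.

Test eqn y'=λy, z=hλ:
  k1=λy_n ⇒ h·k1=z·y_n;  k2=λ(1+1/2z)y_n ⇒ h·k2=z(1+1/2z)y_n
  y_{n+1}/y_n = 1 + 5/16z + 11/16z(1+1/2z) = 1 + z + 11/32z²
  ⇒ R(z) = 1 + z + 11/32z².

Find x<0 with |R(x)|<1.
x=-0.46: |R|=0.6127
R=1: x+11/32x²=0 ⇒ x=−32/11=-2.9091; min R=1−1/(4·11/32)=0.2727>−1
Confirm numerically:
  x=-2.885: |R|=0.97611 <1
  x=-2.847: |R|=0.93923 <1
  x=-2.727: |R|=0.82931 <1
  x=-2.519: |R|=0.66222 <1
  x=-3.301: |R|=1.44471 >1
  x=-3.156: |R|=1.26787 >1
Interval (-2.9091, 0).

(-2.9091,0); λ=-3 ⇒ h* = (32/11)/3 = 0.9697.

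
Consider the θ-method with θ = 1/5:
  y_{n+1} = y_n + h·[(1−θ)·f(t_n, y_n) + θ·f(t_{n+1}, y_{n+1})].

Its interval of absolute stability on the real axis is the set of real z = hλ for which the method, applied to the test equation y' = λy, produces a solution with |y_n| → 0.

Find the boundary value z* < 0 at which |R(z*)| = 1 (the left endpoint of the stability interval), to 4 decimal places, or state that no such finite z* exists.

left endpoint -3.3333.

Test eqn y'=λy, z=hλ:
  y_{n+1} = y_n + z·[4/5·y_n + 1/5·y_{n+1}] ⇒ (1 − 1/5z)y_{n+1} = (1 + 4/5z)y_n
  R(z) = (1 + 4/5z)/(1 − 1/5z).

Solve |R(x)|<1 on ℝ⁻.
x=-1.79: |R|=0.3181
R=−1: 1+4/5x = −1+1/5x ⇒ -3/5x=2 ⇒ x=2/(-3/5)=-3.3333
Confirm numerically:
  x=-2.607: |R|=0.71355 <1
  x=-2.517: |R|=0.67421 <1
  x=-2.174: |R|=0.51519 <1
  x=-1.517: |R|=0.16388 <1
  x=-3.860: |R|=1.17833 >1
  x=-3.845: |R|=1.17354 >1
  x=-3.738: |R|=1.13893 >1
Stable set (-3.3333, 0).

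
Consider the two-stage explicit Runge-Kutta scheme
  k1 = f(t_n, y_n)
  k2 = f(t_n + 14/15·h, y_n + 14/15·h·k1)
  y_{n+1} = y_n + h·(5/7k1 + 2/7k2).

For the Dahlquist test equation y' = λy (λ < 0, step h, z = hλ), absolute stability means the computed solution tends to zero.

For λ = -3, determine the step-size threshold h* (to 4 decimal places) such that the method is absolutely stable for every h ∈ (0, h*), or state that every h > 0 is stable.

(-3.7500,0); λ=-3 ⇒ h* = (15/4)/3 = 1.2500.

On y'=λy, z=hλ:
  k1=λy_n ⇒ h·k1=z·y_n;  k2=λ(1+14/15z)y_n ⇒ h·k2=z(1+14/15z)y_n
  y_{n+1}/y_n = 1 + 5/7z + 2/7z(1+14/15z) = 1 + z + 4/15z²
  so R(z) = 1 + z + 4/15z².

Solve |R(x)|<1 on ℝ⁻.
x=-1.41: |R|=0.1202
R=1: x+4/15x²=0 ⇒ x=−15/4=-3.7500; min R=1−1/(4·4/15)=0.0625>−1
Confirm numerically:
  x=-3.563: |R|=0.82233 <1
  x=-2.217: |R|=0.09369 <1
  x=-2.210: |R|=0.09243 <1
  x=-1.549: |R|=0.09084 <1
  x=-4.346: |R|=1.69072 >1
  x=-4.077: |R|=1.35551 >1
Interval (-3.7500, 0).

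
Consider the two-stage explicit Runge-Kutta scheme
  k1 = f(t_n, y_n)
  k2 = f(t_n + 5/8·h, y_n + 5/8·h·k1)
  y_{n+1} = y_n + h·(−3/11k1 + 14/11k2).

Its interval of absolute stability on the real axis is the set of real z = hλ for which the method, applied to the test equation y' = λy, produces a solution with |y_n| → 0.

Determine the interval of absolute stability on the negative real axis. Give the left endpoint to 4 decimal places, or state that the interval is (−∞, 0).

Test eqn y'=λy, z=hλ:
  k1=λy_n ⇒ h·k1=z·y_n;  k2=λ(1+5/8z)y_n ⇒ h·k2=z(1+5/8z)y_n
  y_{n+1}/y_n = 1 − 3/11z + 14/11z(1+5/8z) = 1 + z + 35/44z²
  R(z) = 1 + z + 35/44z².

Boundary: |R(x)|=1, x<0.
x=-0.43: |R|=0.7171
R=1: x+35/44x²=0 ⇒ x=−44/35=-1.2571; min R=1−1/(4·35/44)=0.6857>−1
Confirm numerically:
  x=-1.157: |R|=0.90783 <1
  x=-1.149: |R|=0.90116 <1
  x=-1.121: |R|=0.87860 <1
  x=-0.755: |R|=0.69843 <1
  x=-1.437: |R|=1.20559 >1
  x=-1.301: |R|=1.04539 >1
Stable set (-1.2571, 0).

(-1.2571, 0).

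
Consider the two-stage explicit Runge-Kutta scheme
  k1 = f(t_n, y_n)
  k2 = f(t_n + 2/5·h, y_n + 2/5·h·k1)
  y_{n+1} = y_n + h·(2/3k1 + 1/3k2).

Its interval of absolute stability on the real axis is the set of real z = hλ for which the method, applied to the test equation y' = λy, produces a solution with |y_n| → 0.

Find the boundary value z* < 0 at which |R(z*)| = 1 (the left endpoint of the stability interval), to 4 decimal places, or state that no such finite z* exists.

With y'=λy (z=hλ):
  k1=λy_n ⇒ h·k1=z·y_n;  k2=λ(1+2/5z)y_n ⇒ h·k2=z(1+2/5z)y_n
  y_{n+1}/y_n = 1 + 2/3z + 1/3z(1+2/5z) = 1 + z + 2/15z²
  ⇒ R(z) = 1 + z + 2/15z².

Need |R(x)|<1, x<0.
x=-1.66: |R|=0.2926
R=1: x+2/15x²=0 ⇒ x=−15/2=-7.5000; min R=1−1/(4·2/15)=-0.8750>−1
Confirm numerically:
  x=-7.155: |R|=0.67087 <1
  x=-7.100: |R|=0.62133 <1
  x=-3.413: |R|=0.85986 <1
  x=-7.998: |R|=1.53107 >1
  x=-7.672: |R|=1.17594 >1
So |R|<1 on (-7.5000, 0).

left endpoint -7.5000.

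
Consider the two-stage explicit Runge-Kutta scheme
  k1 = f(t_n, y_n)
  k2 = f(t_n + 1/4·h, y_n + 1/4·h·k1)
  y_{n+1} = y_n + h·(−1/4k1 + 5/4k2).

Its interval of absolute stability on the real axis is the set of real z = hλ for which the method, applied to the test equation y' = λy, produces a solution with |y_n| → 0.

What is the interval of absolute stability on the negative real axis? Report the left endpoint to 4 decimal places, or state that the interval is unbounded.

On y'=λy, z=hλ:
  k1=λy_n ⇒ h·k1=z·y_n;  k2=λ(1+1/4z)y_n ⇒ h·k2=z(1+1/4z)y_n
  y_{n+1}/y_n = 1 − 1/4z + 5/4z(1+1/4z) = 1 + z + 5/16z²
  ⇒ R(z) = 1 + z + 5/16z².

Solve |R(x)|<1 on ℝ⁻.
x=-0.68: |R|=0.4645
R=1: x+5/16x²=0 ⇒ x=−16/5=-3.2000; min R=1−1/(4·5/16)=0.2000>−1
Confirm numerically:
  x=-2.978: |R|=0.79340 <1
  x=-2.487: |R|=0.44587 <1
  x=-2.016: |R|=0.25408 <1
  x=-1.357: |R|=0.21845 <1
  x=-3.734: |R|=1.62311 >1
  x=-3.521: |R|=1.35320 >1
Interval (-3.2000, 0).

z∈(-3.2000,0).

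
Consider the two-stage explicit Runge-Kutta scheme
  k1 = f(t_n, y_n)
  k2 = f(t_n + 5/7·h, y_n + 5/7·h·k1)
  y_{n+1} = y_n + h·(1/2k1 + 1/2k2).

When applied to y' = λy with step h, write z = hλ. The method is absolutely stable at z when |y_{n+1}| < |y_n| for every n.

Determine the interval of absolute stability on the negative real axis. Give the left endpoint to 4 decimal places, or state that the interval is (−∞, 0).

z∈(-2.8000,0).

With y'=λy (z=hλ):
  k1=λy_n ⇒ h·k1=z·y_n;  k2=λ(1+5/7z)y_n ⇒ h·k2=z(1+5/7z)y_n
  y_{n+1}/y_n = 1 + 1/2z + 1/2z(1+5/7z) = 1 + z + 5/14z²
  Hence R(z) = 1 + z + 5/14z².

Boundary: |R(x)|=1, x<0.
x=-0.66: |R|=0.4956
R=1: x+5/14x²=0 ⇒ x=−14/5=-2.8000; min R=1−1/(4·5/14)=0.3000>−1
Confirm numerically:
  x=-2.577: |R|=0.79476 <1
  x=-2.198: |R|=0.52743 <1
  x=-2.174: |R|=0.51396 <1
  x=-3.329: |R|=1.62894 >1
  x=-2.950: |R|=1.15804 >1
Stable set (-2.8000, 0).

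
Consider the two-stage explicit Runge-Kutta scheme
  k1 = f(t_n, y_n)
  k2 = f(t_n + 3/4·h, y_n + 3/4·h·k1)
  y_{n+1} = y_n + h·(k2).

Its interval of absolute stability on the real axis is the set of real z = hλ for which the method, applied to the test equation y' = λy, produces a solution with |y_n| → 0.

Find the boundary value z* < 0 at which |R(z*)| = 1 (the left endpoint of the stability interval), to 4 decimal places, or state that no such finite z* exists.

Set f=λy, z=hλ:
  k1=λy_n ⇒ h·k1=z·y_n;  k2=λ(1+3/4z)y_n ⇒ h·k2=z(1+3/4z)y_n
  y_{n+1}/y_n = 1 + z(1+3/4z) = 1 + z + 3/4z²
  Hence R(z) = 1 + z + 3/4z².

Need |R(x)|<1, x<0.
x=-1.36: |R|=1.0272
R=1: x+3/4x²=0 ⇒ x=−4/3=-1.3333; min R=1−1/(4·3/4)=0.6667>−1
Confirm numerically:
  x=-1.293: |R|=0.96089 <1
  x=-0.995: |R|=0.74752 <1
  x=-0.735: |R|=0.67017 <1
  x=-0.605: |R|=0.66952 <1
  x=-1.436: |R|=1.11057 >1
  x=-1.408: |R|=1.07885 >1
Stable set (-1.3333, 0).

z* = -1.3333.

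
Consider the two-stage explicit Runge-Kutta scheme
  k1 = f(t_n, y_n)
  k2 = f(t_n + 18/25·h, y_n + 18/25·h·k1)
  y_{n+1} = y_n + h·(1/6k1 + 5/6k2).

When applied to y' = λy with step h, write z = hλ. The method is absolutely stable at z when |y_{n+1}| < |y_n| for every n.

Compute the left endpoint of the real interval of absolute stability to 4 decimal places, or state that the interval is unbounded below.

Test eqn y'=λy, z=hλ:
  k1=λy_n ⇒ h·k1=z·y_n;  k2=λ(1+18/25z)y_n ⇒ h·k2=z(1+18/25z)y_n
  y_{n+1}/y_n = 1 + 1/6z + 5/6z(1+18/25z) = 1 + z + 3/5z²
  R(z) = 1 + z + 3/5z².

Boundary: |R(x)|=1, x<0.
x=-0.51: |R|=0.6461
R=1: x+3/5x²=0 ⇒ x=−5/3=-1.6667; min R=1−1/(4·3/5)=0.5833>−1
Confirm numerically:
  x=-1.272: |R|=0.69879 <1
  x=-1.214: |R|=0.67028 <1
  x=-1.161: |R|=0.64775 <1
  x=-2.221: |R|=1.73870 >1
  x=-2.163: |R|=1.64414 >1
  x=-1.956: |R|=1.33956 >1
Stable set (-1.6667, 0).

left endpoint -1.6667.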